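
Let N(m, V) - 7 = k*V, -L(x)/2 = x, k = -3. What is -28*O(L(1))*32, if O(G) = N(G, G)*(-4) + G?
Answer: 48384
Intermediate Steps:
L(x) = -2*x
N(m, V) = 7 - 3*V
O(G) = -28 + 13*G (O(G) = (7 - 3*G)*(-4) + G = (-28 + 12*G) + G = -28 + 13*G)
-28*O(L(1))*32 = -28*(-28 + 13*(-2*1))*32 = -28*(-28 + 13*(-2))*32 = -28*(-28 - 26)*32 = -28*(-54)*32 = 1512*32 = 48384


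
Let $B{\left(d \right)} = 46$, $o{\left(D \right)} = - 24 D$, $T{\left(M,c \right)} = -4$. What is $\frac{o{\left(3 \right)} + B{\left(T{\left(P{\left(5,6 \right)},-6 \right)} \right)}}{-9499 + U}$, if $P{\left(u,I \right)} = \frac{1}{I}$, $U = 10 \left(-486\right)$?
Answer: $\frac{26}{14359} \approx 0.0018107$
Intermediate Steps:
$U = -4860$
$\frac{o{\left(3 \right)} + B{\left(T{\left(P{\left(5,6 \right)},-6 \right)} \right)}}{-9499 + U} = \frac{\left(-24\right) 3 + 46}{-9499 - 4860} = \frac{-72 + 46}{-14359} = \left(-26\right) \left(- \frac{1}{14359}\right) = \frac{26}{14359}$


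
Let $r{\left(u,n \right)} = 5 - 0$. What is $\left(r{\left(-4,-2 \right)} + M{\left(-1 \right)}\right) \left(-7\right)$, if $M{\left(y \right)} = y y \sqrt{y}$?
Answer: $-35 - 7 i \approx -35.0 - 7.0 i$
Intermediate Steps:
$r{\left(u,n \right)} = 5$ ($r{\left(u,n \right)} = 5 + 0 = 5$)
$M{\left(y \right)} = y^{\frac{5}{2}}$ ($M{\left(y \right)} = y^{2} \sqrt{y} = y^{\frac{5}{2}}$)
$\left(r{\left(-4,-2 \right)} + M{\left(-1 \right)}\right) \left(-7\right) = \left(5 + \left(-1\right)^{\frac{5}{2}}\right) \left(-7\right) = \left(5 + i\right) \left(-7\right) = -35 - 7 i$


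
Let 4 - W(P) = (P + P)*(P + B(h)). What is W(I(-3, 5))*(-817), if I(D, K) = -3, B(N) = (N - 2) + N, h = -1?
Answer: 31046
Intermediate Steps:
B(N) = -2 + 2*N (B(N) = (-2 + N) + N = -2 + 2*N)
W(P) = 4 - 2*P*(-4 + P) (W(P) = 4 - (P + P)*(P + (-2 + 2*(-1))) = 4 - 2*P*(P + (-2 - 2)) = 4 - 2*P*(P - 4) = 4 - 2*P*(-4 + P))
W(I(-3, 5))*(-817) = (4 - 2*(-3)**2 + 8*(-3))*(-817) = (4 - 2*9 - 24)*(-817) = (4 - 18 - 24)*(-817) = -38*(-817) = 31046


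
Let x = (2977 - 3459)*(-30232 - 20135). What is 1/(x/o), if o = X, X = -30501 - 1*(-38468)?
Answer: 7967/24276894 ≈ 0.00032817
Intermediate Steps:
X = 7967 (X = -30501 + 38468 = 7967)
o = 7967
x = 24276894 (x = -482*(-50367) = 24276894)
1/(x/o) = 1/(24276894/7967) = 7967/24276894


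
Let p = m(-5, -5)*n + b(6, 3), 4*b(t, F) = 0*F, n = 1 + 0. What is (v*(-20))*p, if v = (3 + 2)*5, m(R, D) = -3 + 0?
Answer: 1500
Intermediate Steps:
m(R, D) = -3
n = 1
v = 25 (v = 5*5 = 25)
b(t, F) = 0 (b(t, F) = (0*F)/4 = (1/4)*0 = 0)
p = -3 (p = -3*1 + 0 = -3 + 0 = -3)
(v*(-20))*p = (25*(-20))*(-3) = -500*(-3) = 1500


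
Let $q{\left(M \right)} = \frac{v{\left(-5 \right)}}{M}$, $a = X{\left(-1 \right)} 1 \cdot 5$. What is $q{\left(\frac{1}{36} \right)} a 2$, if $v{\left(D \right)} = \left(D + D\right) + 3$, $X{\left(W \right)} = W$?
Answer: $2520$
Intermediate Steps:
$v{\left(D \right)} = 3 + 2 D$ ($v{\left(D \right)} = 2 D + 3 = 3 + 2 D$)
$a = -5$ ($a = \left(-1\right) 1 \cdot 5 = \left(-1\right) 5 = -5$)
$q{\left(M \right)} = - \frac{7}{M}$ ($q{\left(M \right)} = \frac{3 + 2 \left(-5\right)}{M} = \frac{3 - 10}{M} = - \frac{7}{M}$)
$q{\left(\frac{1}{36} \right)} a 2 = - \frac{7}{\frac{1}{36}} \left(\left(-5\right) 2\right) = - 7 \frac{1}{\frac{1}{36}} \left(-10\right) = \left(-7\right) 36 \left(-10\right) = \left(-252\right) \left(-10\right) = 2520$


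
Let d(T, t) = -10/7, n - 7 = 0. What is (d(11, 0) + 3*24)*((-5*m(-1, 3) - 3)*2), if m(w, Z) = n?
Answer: -37544/7 ≈ -5363.4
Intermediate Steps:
n = 7 (n = 7 + 0 = 7)
m(w, Z) = 7
d(T, t) = -10/7 (d(T, t) = -10*⅐ = -10/7)
(d(11, 0) + 3*24)*((-5*m(-1, 3) - 3)*2) = (-10/7 + 3*24)*((-5*7 - 3)*2) = (-10/7 + 72)*((-35 - 3)*2) = 494*(-38*2)/7 = (494/7)*(-76) = -37544/7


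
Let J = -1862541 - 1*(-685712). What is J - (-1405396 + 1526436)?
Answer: -1297869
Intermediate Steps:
J = -1176829 (J = -1862541 + 685712 = -1176829)
J - (-1405396 + 1526436) = -1176829 - (-1405396 + 1526436) = -1176829 - 1*121040 = -1176829 - 121040 = -1297869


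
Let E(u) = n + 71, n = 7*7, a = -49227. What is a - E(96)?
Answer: -49347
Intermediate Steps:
n = 49
E(u) = 120 (E(u) = 49 + 71 = 120)
a - E(96) = -49227 - 1*120 = -49227 - 120 = -49347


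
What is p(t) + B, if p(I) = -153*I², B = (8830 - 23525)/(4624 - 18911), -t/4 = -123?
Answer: -529130345609/14287 ≈ -3.7036e+7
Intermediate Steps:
t = 492 (t = -4*(-123) = 492)
B = 14695/14287 (B = -14695/(-14287) = -14695*(-1/14287) = 14695/14287 ≈ 1.0286)
p(t) + B = -153*492² + 14695/14287 = -153*242064 + 14695/14287 = -37035792 + 14695/14287 = -529130345609/14287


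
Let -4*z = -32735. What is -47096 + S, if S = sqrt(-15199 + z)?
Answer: -47096 + I*sqrt(28061)/2 ≈ -47096.0 + 83.757*I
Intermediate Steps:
z = 32735/4 (z = -1/4*(-32735) = 32735/4 ≈ 8183.8)
S = I*sqrt(28061)/2 (S = sqrt(-15199 + 32735/4) = sqrt(-28061/4) = I*sqrt(28061)/2 ≈ 83.757*I)
-47096 + S = -47096 + I*sqrt(28061)/2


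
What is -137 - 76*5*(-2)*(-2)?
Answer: -1657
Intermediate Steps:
-137 - 76*5*(-2)*(-2) = -137 - (-760)*(-2) = -137 - 76*20 = -137 - 1520 = -1657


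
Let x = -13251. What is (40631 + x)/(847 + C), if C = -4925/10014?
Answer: 274183320/8476933 ≈ 32.345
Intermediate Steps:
C = -4925/10014 (C = -4925*1/10014 = -4925/10014 ≈ -0.49181)
(40631 + x)/(847 + C) = (40631 - 13251)/(847 - 4925/10014) = 27380/(8476933/10014) = 27380*(10014/8476933) = 274183320/8476933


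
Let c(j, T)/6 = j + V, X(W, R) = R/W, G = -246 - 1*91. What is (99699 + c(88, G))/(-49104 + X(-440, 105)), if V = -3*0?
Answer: -2939992/1440391 ≈ -2.0411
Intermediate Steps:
V = 0
G = -337 (G = -246 - 91 = -337)
c(j, T) = 6*j (c(j, T) = 6*(j + 0) = 6*j)
(99699 + c(88, G))/(-49104 + X(-440, 105)) = (99699 + 6*88)/(-49104 + 105/(-440)) = (99699 + 528)/(-49104 + 105*(-1/440)) = 100227/(-49104 - 21/88) = 100227/(-4321173/88) = 100227*(-88/4321173) = -2939992/1440391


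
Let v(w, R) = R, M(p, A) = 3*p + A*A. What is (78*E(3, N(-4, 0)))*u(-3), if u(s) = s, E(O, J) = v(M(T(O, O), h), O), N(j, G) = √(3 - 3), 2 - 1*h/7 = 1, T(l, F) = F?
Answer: -702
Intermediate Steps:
h = 7 (h = 14 - 7*1 = 14 - 7 = 7)
M(p, A) = A² + 3*p (M(p, A) = 3*p + A² = A² + 3*p)
N(j, G) = 0 (N(j, G) = √0 = 0)
E(O, J) = O
(78*E(3, N(-4, 0)))*u(-3) = (78*3)*(-3) = 234*(-3) = -702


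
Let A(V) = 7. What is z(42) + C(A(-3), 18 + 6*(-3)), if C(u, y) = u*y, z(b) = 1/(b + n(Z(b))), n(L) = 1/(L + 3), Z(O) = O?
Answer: 45/1891 ≈ 0.023797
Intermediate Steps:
n(L) = 1/(3 + L)
z(b) = 1/(b + 1/(3 + b))
z(42) + C(A(-3), 18 + 6*(-3)) = (3 + 42)/(1 + 42*(3 + 42)) + 7*(18 + 6*(-3)) = 45/(1 + 42*45) + 7*(18 - 18) = 45/(1 + 1890) + 7*0 = 45/1891 + 0 = 45/1891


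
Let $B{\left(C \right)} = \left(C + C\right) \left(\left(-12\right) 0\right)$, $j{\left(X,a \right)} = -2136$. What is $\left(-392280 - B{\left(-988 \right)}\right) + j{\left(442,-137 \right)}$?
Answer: $-394416$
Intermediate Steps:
$B{\left(C \right)} = 0$ ($B{\left(C \right)} = 2 C 0 = 0$)
$\left(-392280 - B{\left(-988 \right)}\right) + j{\left(442,-137 \right)} = \left(-392280 - 0\right) - 2136 = \left(-392280 + 0\right) - 2136 = -392280 - 2136 = -394416$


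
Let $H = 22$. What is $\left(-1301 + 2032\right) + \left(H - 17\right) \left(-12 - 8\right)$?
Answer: $631$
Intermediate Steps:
$\left(-1301 + 2032\right) + \left(H - 17\right) \left(-12 - 8\right) = \left(-1301 + 2032\right) + \left(22 - 17\right) \left(-12 - 8\right) = 731 + 5 \left(-12 - 8\right) = 731 + 5 \left(-20\right) = 731 - 100 = 631$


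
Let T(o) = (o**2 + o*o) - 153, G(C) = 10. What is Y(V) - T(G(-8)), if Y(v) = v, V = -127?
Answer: -174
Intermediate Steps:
T(o) = -153 + 2*o**2 (T(o) = (o**2 + o**2) - 153 = 2*o**2 - 153 = -153 + 2*o**2)
Y(V) - T(G(-8)) = -127 - (-153 + 2*10**2) = -127 - (-153 + 2*100) = -127 - (-153 + 200) = -127 - 1*47 = -127 - 47 = -174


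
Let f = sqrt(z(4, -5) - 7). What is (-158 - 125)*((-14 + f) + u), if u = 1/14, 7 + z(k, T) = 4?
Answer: 55185/14 - 283*I*sqrt(10) ≈ 3941.8 - 894.92*I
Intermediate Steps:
z(k, T) = -3 (z(k, T) = -7 + 4 = -3)
f = I*sqrt(10) (f = sqrt(-3 - 7) = sqrt(-10) = I*sqrt(10) ≈ 3.1623*I)
u = 1/14 ≈ 0.071429
(-158 - 125)*((-14 + f) + u) = (-158 - 125)*((-14 + I*sqrt(10)) + 1/14) = -283*(-195/14 + I*sqrt(10)) = 55185/14 - 283*I*sqrt(10)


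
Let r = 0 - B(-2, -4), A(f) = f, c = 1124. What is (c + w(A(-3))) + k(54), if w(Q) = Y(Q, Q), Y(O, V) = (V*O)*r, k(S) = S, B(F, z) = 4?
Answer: 1142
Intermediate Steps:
r = -4 (r = 0 - 1*4 = 0 - 4 = -4)
Y(O, V) = -4*O*V (Y(O, V) = (V*O)*(-4) = (O*V)*(-4) = -4*O*V)
w(Q) = -4*Q**2 (w(Q) = -4*Q*Q = -4*Q**2)
(c + w(A(-3))) + k(54) = (1124 - 4*(-3)**2) + 54 = (1124 - 4*9) + 54 = (1124 - 36) + 54 = 1088 + 54 = 1142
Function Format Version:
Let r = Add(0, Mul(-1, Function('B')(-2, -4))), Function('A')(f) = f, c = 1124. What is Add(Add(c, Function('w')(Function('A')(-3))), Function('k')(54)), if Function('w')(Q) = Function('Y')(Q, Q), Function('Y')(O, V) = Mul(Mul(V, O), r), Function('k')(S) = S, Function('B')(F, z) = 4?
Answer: 1142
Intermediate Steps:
r = -4 (r = Add(0, Mul(-1, 4)) = Add(0, -4) = -4)
Function('Y')(O, V) = Mul(-4, O, V) (Function('Y')(O, V) = Mul(Mul(V, O), -4) = Mul(Mul(O, V), -4) = Mul(-4, O, V))
Function('w')(Q) = Mul(-4, Pow(Q, 2)) (Function('w')(Q) = Mul(-4, Q, Q) = Mul(-4, Pow(Q, 2)))
Add(Add(c, Function('w')(Function('A')(-3))), Function('k')(54)) = Add(Add(1124, Mul(-4, Pow(-3, 2))), 54) = Add(Add(1124, Mul(-4, 9)), 54) = Add(Add(1124, -36), 54) = Add(1088, 54) = 1142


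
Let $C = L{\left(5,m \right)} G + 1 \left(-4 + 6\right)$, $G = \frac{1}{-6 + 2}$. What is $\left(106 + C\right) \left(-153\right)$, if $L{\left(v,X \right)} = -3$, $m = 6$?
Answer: $- \frac{66555}{4} \approx -16639.0$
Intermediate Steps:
$G = - \frac{1}{4}$ ($G = \frac{1}{-4} = - \frac{1}{4} \approx -0.25$)
$C = \frac{11}{4}$ ($C = \left(-3\right) \left(- \frac{1}{4}\right) + 1 \left(-4 + 6\right) = \frac{3}{4} + 1 \cdot 2 = \frac{3}{4} + 2 = \frac{11}{4} \approx 2.75$)
$\left(106 + C\right) \left(-153\right) = \left(106 + \frac{11}{4}\right) \left(-153\right) = \frac{435}{4} \left(-153\right) = - \frac{66555}{4}$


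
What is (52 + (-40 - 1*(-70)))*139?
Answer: 11398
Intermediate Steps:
(52 + (-40 - 1*(-70)))*139 = (52 + (-40 + 70))*139 = (52 + 30)*139 = 82*139 = 11398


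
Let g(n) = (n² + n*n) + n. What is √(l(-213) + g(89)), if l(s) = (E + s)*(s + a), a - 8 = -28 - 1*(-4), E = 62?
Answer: √50510 ≈ 224.74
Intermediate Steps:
a = -16 (a = 8 + (-28 - 1*(-4)) = 8 + (-28 + 4) = 8 - 24 = -16)
g(n) = n + 2*n² (g(n) = (n² + n²) + n = 2*n² + n = n + 2*n²)
l(s) = (-16 + s)*(62 + s) (l(s) = (62 + s)*(s - 16) = (62 + s)*(-16 + s) = (-16 + s)*(62 + s))
√(l(-213) + g(89)) = √((-992 + (-213)² + 46*(-213)) + 89*(1 + 2*89)) = √((-992 + 45369 - 9798) + 89*(1 + 178)) = √(34579 + 89*179) = √(34579 + 15931) = √50510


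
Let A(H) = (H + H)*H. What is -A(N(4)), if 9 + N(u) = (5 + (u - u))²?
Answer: -512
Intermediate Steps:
N(u) = 16 (N(u) = -9 + (5 + (u - u))² = -9 + (5 + 0)² = -9 + 5² = -9 + 25 = 16)
A(H) = 2*H² (A(H) = (2*H)*H = 2*H²)
-A(N(4)) = -2*16² = -2*256 = -1*512 = -512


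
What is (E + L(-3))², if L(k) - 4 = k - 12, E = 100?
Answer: 7921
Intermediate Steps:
L(k) = -8 + k (L(k) = 4 + (k - 12) = 4 + (-12 + k) = -8 + k)
(E + L(-3))² = (100 + (-8 - 3))² = (100 - 11)² = 89² = 7921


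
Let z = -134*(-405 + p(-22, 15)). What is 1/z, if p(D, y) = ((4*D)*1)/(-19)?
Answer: 19/1019338 ≈ 1.8640e-5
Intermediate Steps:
p(D, y) = -4*D/19 (p(D, y) = (4*D)*(-1/19) = -4*D/19)
z = 1019338/19 (z = -134*(-405 - 4/19*(-22)) = -134*(-405 + 88/19) = -134*(-7607/19) = 1019338/19 ≈ 53649.)
1/z = 1/(1019338/19) = 19/1019338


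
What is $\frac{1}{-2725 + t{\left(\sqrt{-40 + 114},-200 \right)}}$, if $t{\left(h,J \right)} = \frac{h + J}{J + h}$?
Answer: $- \frac{1}{2724} \approx -0.00036711$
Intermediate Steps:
$t{\left(h,J \right)} = 1$ ($t{\left(h,J \right)} = \frac{J + h}{J + h} = 1$)
$\frac{1}{-2725 + t{\left(\sqrt{-40 + 114},-200 \right)}} = \frac{1}{-2725 + 1} = \frac{1}{-2724} = - \frac{1}{2724}$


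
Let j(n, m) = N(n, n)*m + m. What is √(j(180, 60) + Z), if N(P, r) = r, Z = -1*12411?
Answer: I*√1551 ≈ 39.383*I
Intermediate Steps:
Z = -12411
j(n, m) = m + m*n (j(n, m) = n*m + m = m*n + m = m + m*n)
√(j(180, 60) + Z) = √(60*(1 + 180) - 12411) = √(60*181 - 12411) = √(10860 - 12411) = √(-1551) = I*√1551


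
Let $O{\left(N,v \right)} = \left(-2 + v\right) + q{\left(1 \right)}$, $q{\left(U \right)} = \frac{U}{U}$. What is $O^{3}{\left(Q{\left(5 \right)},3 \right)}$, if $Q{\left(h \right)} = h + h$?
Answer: $8$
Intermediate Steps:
$q{\left(U \right)} = 1$
$Q{\left(h \right)} = 2 h$
$O{\left(N,v \right)} = -1 + v$ ($O{\left(N,v \right)} = \left(-2 + v\right) + 1 = -1 + v$)
$O^{3}{\left(Q{\left(5 \right)},3 \right)} = \left(-1 + 3\right)^{3} = 2^{3} = 8$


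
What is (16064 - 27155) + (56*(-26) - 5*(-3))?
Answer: -12532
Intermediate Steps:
(16064 - 27155) + (56*(-26) - 5*(-3)) = -11091 + (-1456 + 15) = -11091 - 1441 = -12532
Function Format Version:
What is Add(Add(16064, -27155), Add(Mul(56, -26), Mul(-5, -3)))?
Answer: -12532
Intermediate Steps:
Add(Add(16064, -27155), Add(Mul(56, -26), Mul(-5, -3))) = Add(-11091, Add(-1456, 15)) = Add(-11091, -1441) = -12532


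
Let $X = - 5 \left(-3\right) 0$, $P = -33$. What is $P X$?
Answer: $0$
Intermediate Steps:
$X = 0$ ($X = - \left(-15\right) 0 = \left(-1\right) 0 = 0$)
$P X = \left(-33\right) 0 = 0$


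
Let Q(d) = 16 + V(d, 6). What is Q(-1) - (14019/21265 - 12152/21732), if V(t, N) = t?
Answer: 1721429018/115532745 ≈ 14.900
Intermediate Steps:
Q(d) = 16 + d
Q(-1) - (14019/21265 - 12152/21732) = (16 - 1) - (14019/21265 - 12152/21732) = 15 - (14019*(1/21265) - 12152*1/21732) = 15 - (14019/21265 - 3038/5433) = 15 - 1*11562157/115532745 = 15 - 11562157/115532745 = 1721429018/115532745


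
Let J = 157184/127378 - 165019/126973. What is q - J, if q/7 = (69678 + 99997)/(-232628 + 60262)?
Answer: -559610425670375/81993323941606 ≈ -6.8251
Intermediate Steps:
J = -31225475/475693141 (J = 157184*(1/127378) - 165019*1/126973 = 78592/63689 - 9707/7469 = -31225475/475693141 ≈ -0.065642)
q = -1187725/172366 (q = 7*((69678 + 99997)/(-232628 + 60262)) = 7*(169675/(-172366)) = 7*(169675*(-1/172366)) = 7*(-169675/172366) = -1187725/172366 ≈ -6.8907)
q - J = -1187725/172366 - 1*(-31225475/475693141) = -1187725/172366 + 31225475/475693141 = -559610425670375/81993323941606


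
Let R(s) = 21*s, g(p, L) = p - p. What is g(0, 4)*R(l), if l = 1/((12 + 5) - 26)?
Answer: 0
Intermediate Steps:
g(p, L) = 0
l = -⅑ (l = 1/(17 - 26) = 1/(-9) = -⅑ ≈ -0.11111)
g(0, 4)*R(l) = 0*(21*(-⅑)) = 0*(-7/3) = 0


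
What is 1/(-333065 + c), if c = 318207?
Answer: -1/14858 ≈ -6.7304e-5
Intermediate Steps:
1/(-333065 + c) = 1/(-333065 + 318207) = 1/(-14858) = -1/14858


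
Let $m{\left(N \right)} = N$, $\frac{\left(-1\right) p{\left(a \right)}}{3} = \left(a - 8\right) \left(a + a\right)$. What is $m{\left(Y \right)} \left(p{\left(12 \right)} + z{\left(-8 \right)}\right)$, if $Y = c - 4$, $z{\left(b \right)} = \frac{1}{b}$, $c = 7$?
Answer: $- \frac{6915}{8} \approx -864.38$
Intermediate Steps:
$p{\left(a \right)} = - 6 a \left(-8 + a\right)$ ($p{\left(a \right)} = - 3 \left(a - 8\right) \left(a + a\right) = - 3 \left(-8 + a\right) 2 a = - 3 \cdot 2 a \left(-8 + a\right) = - 6 a \left(-8 + a\right)$)
$Y = 3$ ($Y = 7 - 4 = 3$)
$m{\left(Y \right)} \left(p{\left(12 \right)} + z{\left(-8 \right)}\right) = 3 \left(6 \cdot 12 \left(8 - 12\right) + \frac{1}{-8}\right) = 3 \left(6 \cdot 12 \left(8 - 12\right) - \frac{1}{8}\right) = 3 \left(6 \cdot 12 \left(-4\right) - \frac{1}{8}\right) = 3 \left(-288 - \frac{1}{8}\right) = 3 \left(- \frac{2305}{8}\right) = - \frac{6915}{8}$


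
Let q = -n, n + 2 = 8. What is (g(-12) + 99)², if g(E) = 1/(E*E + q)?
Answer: 186677569/19044 ≈ 9802.4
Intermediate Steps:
n = 6 (n = -2 + 8 = 6)
q = -6 (q = -1*6 = -6)
g(E) = 1/(-6 + E²) (g(E) = 1/(E*E - 6) = 1/(E² - 6) = 1/(-6 + E²))
(g(-12) + 99)² = (1/(-6 + (-12)²) + 99)² = (1/(-6 + 144) + 99)² = (1/138 + 99)² = (13663/138)² = 186677569/19044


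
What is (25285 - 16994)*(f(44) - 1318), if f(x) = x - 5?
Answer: -10604189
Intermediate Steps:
f(x) = -5 + x
(25285 - 16994)*(f(44) - 1318) = (25285 - 16994)*((-5 + 44) - 1318) = 8291*(39 - 1318) = 8291*(-1279) = -10604189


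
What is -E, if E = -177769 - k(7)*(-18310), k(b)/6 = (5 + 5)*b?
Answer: -7512431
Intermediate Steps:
k(b) = 60*b (k(b) = 6*((5 + 5)*b) = 6*(10*b) = 60*b)
E = 7512431 (E = -177769 - 60*7*(-18310) = -177769 - 420*(-18310) = -177769 - 1*(-7690200) = -177769 + 7690200 = 7512431)
-E = -1*7512431 = -7512431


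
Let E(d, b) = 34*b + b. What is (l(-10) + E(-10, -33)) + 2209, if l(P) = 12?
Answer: 1066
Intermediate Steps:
E(d, b) = 35*b
(l(-10) + E(-10, -33)) + 2209 = (12 + 35*(-33)) + 2209 = (12 - 1155) + 2209 = -1143 + 2209 = 1066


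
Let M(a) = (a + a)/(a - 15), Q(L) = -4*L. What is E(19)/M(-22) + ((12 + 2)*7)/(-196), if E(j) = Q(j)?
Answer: -1417/22 ≈ -64.409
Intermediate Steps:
E(j) = -4*j
M(a) = 2*a/(-15 + a) (M(a) = (2*a)/(-15 + a) = 2*a/(-15 + a))
E(19)/M(-22) + ((12 + 2)*7)/(-196) = (-4*19)/((2*(-22)/(-15 - 22))) + ((12 + 2)*7)/(-196) = -76/(2*(-22)/(-37)) + (14*7)*(-1/196) = -76/(2*(-22)*(-1/37)) + 98*(-1/196) = -76/44/37 - ½ = -76*37/44 - ½ = -703/11 - ½ = -1417/22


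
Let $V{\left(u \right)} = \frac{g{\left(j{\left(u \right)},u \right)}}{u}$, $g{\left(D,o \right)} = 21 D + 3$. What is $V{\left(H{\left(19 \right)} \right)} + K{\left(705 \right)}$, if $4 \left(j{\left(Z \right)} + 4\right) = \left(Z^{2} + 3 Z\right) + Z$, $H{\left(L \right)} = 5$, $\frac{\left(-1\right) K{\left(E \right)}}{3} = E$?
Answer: $- \frac{41679}{20} \approx -2083.9$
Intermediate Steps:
$K{\left(E \right)} = - 3 E$
$j{\left(Z \right)} = -4 + Z + \frac{Z^{2}}{4}$ ($j{\left(Z \right)} = -4 + \frac{\left(Z^{2} + 3 Z\right) + Z}{4} = -4 + \frac{Z^{2} + 4 Z}{4} = -4 + \left(Z + \frac{Z^{2}}{4}\right) = -4 + Z + \frac{Z^{2}}{4}$)
$g{\left(D,o \right)} = 3 + 21 D$
$V{\left(u \right)} = \frac{-81 + 21 u + \frac{21 u^{2}}{4}}{u}$ ($V{\left(u \right)} = \frac{3 + 21 \left(-4 + u + \frac{u^{2}}{4}\right)}{u} = \frac{3 + \left(-84 + 21 u + \frac{21 u^{2}}{4}\right)}{u} = \frac{-81 + 21 u + \frac{21 u^{2}}{4}}{u}$)
$V{\left(H{\left(19 \right)} \right)} + K{\left(705 \right)} = \left(21 - \frac{81}{5} + \frac{21}{4} \cdot 5\right) - 2115 = \left(21 - \frac{81}{5} + \frac{105}{4}\right) - 2115 = \frac{621}{20} - 2115 = - \frac{41679}{20}$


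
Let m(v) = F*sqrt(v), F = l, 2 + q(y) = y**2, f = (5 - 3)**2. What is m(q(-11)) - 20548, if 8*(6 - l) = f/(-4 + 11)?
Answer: -20548 + 83*sqrt(119)/14 ≈ -20483.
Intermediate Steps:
f = 4 (f = 2**2 = 4)
q(y) = -2 + y**2
l = 83/14 (l = 6 - 4/(8*(-4 + 11)) = 6 - 4/(8*7) = 6 - 4/56 = 6 - 1/8*4/7 = 6 - 1/14 = 83/14 ≈ 5.9286)
F = 83/14 ≈ 5.9286
m(v) = 83*sqrt(v)/14
m(q(-11)) - 20548 = 83*sqrt(-2 + (-11)**2)/14 - 20548 = 83*sqrt(-2 + 121)/14 - 20548 = 83*sqrt(119)/14 - 20548 = -20548 + 83*sqrt(119)/14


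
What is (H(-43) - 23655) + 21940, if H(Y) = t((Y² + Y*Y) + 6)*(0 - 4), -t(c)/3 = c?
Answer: 42733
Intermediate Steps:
t(c) = -3*c
H(Y) = 72 + 24*Y² (H(Y) = (-3*((Y² + Y*Y) + 6))*(0 - 4) = -3*((Y² + Y²) + 6)*(-4) = -3*(2*Y² + 6)*(-4) = -3*(6 + 2*Y²)*(-4) = (-18 - 6*Y²)*(-4) = 72 + 24*Y²)
(H(-43) - 23655) + 21940 = ((72 + 24*(-43)²) - 23655) + 21940 = ((72 + 24*1849) - 23655) + 21940 = ((72 + 44376) - 23655) + 21940 = (44448 - 23655) + 21940 = 20793 + 21940 = 42733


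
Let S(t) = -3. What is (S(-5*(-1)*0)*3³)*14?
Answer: -1134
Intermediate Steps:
(S(-5*(-1)*0)*3³)*14 = -3*3³*14 = -3*27*14 = -81*14 = -1134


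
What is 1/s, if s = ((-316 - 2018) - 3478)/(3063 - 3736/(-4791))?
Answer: -14678569/27845292 ≈ -0.52715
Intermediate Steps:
s = -27845292/14678569 (s = (-2334 - 3478)/(3063 - 3736*(-1/4791)) = -5812/(3063 + 3736/4791) = -5812/14678569/4791 = -5812*4791/14678569 = -27845292/14678569 ≈ -1.8970)
1/s = 1/(-27845292/14678569) = -14678569/27845292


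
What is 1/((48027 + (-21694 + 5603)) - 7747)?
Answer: 1/24189 ≈ 4.1341e-5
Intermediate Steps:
1/((48027 + (-21694 + 5603)) - 7747) = 1/((48027 - 16091) - 7747) = 1/(31936 - 7747) = 1/24189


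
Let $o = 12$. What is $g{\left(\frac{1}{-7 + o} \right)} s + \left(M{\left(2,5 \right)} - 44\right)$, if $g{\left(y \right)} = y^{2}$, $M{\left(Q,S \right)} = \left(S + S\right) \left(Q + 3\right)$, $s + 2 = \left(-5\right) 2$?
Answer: $\frac{138}{25} \approx 5.52$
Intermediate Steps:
$s = -12$ ($s = -2 - 10 = -12$)
$M{\left(Q,S \right)} = 2 S \left(3 + Q\right)$
$g{\left(\frac{1}{-7 + o} \right)} s + \left(M{\left(2,5 \right)} - 44\right) = \left(\frac{1}{-7 + 12}\right)^{2} \left(-12\right) - \left(44 - 10 \left(3 + 2\right)\right) = \left(\frac{1}{5}\right)^{2} \left(-12\right) - \left(44 - 50\right) = \left(\frac{1}{5}\right)^{2} \left(-12\right) + \left(50 - 44\right) = \frac{1}{25} \left(-12\right) + 6 = - \frac{12}{25} + 6 = \frac{138}{25}$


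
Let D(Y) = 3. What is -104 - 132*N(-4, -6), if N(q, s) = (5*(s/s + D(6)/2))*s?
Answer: 9796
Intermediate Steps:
N(q, s) = 25*s/2 (N(q, s) = (5*(s/s + 3/2))*s = (5*(1 + 3*(½)))*s = (5*(1 + 3/2))*s = (5*(5/2))*s = 25*s/2)
-104 - 132*N(-4, -6) = -104 - 1650*(-6) = -104 - 132*(-75) = -104 + 9900 = 9796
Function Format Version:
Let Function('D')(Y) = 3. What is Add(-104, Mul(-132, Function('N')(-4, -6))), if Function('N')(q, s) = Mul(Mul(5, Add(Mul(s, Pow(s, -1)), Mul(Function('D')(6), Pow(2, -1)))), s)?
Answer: 9796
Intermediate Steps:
Function('N')(q, s) = Mul(Rational(25, 2), s) (Function('N')(q, s) = Mul(Mul(5, Add(Mul(s, Pow(s, -1)), Mul(3, Pow(2, -1)))), s) = Mul(Mul(5, Add(1, Mul(3, Rational(1, 2)))), s) = Mul(Mul(5, Add(1, Rational(3, 2))), s) = Mul(Mul(5, Rational(5, 2)), s) = Mul(Rational(25, 2), s))
Add(-104, Mul(-132, Function('N')(-4, -6))) = Add(-104, Mul(-132, Mul(Rational(25, 2), -6))) = Add(-104, Mul(-132, -75)) = Add(-104, 9900) = 9796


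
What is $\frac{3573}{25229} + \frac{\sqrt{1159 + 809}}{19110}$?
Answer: $\frac{3573}{25229} + \frac{2 \sqrt{123}}{9555} \approx 0.14394$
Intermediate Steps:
$\frac{3573}{25229} + \frac{\sqrt{1159 + 809}}{19110} = 3573 \cdot \frac{1}{25229} + \sqrt{1968} \cdot \frac{1}{19110} = \frac{3573}{25229} + 4 \sqrt{123} \cdot \frac{1}{19110} = \frac{3573}{25229} + \frac{2 \sqrt{123}}{9555}$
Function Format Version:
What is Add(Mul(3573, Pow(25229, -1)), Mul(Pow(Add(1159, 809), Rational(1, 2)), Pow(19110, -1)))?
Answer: Add(Rational(3573, 25229), Mul(Rational(2, 9555), Pow(123, Rational(1, 2)))) ≈ 0.14394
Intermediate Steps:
Add(Mul(3573, Pow(25229, -1)), Mul(Pow(Add(1159, 809), Rational(1, 2)), Pow(19110, -1))) = Add(Mul(3573, Rational(1, 25229)), Mul(Pow(1968, Rational(1, 2)), Rational(1, 19110))) = Add(Rational(3573, 25229), Mul(Mul(4, Pow(123, Rational(1, 2))), Rational(1, 19110))) = Add(Rational(3573, 25229), Mul(Rational(2, 9555), Pow(123, Rational(1, 2))))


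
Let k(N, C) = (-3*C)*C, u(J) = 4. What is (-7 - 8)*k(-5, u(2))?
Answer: 720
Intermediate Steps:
k(N, C) = -3*C²
(-7 - 8)*k(-5, u(2)) = (-7 - 8)*(-3*4²) = -(-45)*16 = -15*(-48) = 720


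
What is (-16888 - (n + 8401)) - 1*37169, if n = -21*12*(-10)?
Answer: -64978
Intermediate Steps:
n = 2520 (n = -252*(-10) = 2520)
(-16888 - (n + 8401)) - 1*37169 = (-16888 - (2520 + 8401)) - 1*37169 = (-16888 - 1*10921) - 37169 = (-16888 - 10921) - 37169 = -27809 - 37169 = -64978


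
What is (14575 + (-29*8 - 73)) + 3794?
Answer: 18064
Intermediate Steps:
(14575 + (-29*8 - 73)) + 3794 = (14575 + (-232 - 73)) + 3794 = (14575 - 305) + 3794 = 14270 + 3794 = 18064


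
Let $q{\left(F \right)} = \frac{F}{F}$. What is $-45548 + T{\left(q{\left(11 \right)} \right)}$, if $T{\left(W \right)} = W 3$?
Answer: $-45545$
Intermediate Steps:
$q{\left(F \right)} = 1$
$T{\left(W \right)} = 3 W$
$-45548 + T{\left(q{\left(11 \right)} \right)} = -45548 + 3 \cdot 1 = -45548 + 3 = -45545$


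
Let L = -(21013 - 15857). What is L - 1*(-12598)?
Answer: 7442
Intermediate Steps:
L = -5156 (L = -1*5156 = -5156)
L - 1*(-12598) = -5156 - 1*(-12598) = -5156 + 12598 = 7442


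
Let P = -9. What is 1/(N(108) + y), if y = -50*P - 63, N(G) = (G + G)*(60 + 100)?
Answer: 1/34947 ≈ 2.8615e-5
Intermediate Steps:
N(G) = 320*G (N(G) = (2*G)*160 = 320*G)
y = 387 (y = -50*(-9) - 63 = 450 - 63 = 387)
1/(N(108) + y) = 1/(320*108 + 387) = 1/(34560 + 387) = 1/34947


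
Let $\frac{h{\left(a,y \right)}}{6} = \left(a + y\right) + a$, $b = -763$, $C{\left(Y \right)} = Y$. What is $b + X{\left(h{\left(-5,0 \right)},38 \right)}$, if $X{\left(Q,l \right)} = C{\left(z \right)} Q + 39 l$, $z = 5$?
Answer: $419$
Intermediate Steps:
$h{\left(a,y \right)} = 6 y + 12 a$ ($h{\left(a,y \right)} = 6 \left(\left(a + y\right) + a\right) = 6 \left(y + 2 a\right) = 6 y + 12 a$)
$X{\left(Q,l \right)} = 5 Q + 39 l$
$b + X{\left(h{\left(-5,0 \right)},38 \right)} = -763 + \left(5 \left(6 \cdot 0 + 12 \left(-5\right)\right) + 39 \cdot 38\right) = -763 + \left(5 \left(0 - 60\right) + 1482\right) = -763 + \left(5 \left(-60\right) + 1482\right) = -763 + \left(-300 + 1482\right) = -763 + 1182 = 419$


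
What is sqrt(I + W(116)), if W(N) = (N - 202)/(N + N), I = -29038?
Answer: I*sqrt(97685079)/58 ≈ 170.41*I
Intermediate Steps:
W(N) = (-202 + N)/(2*N) (W(N) = (-202 + N)/((2*N)) = (-202 + N)*(1/(2*N)) = (-202 + N)/(2*N))
sqrt(I + W(116)) = sqrt(-29038 + (1/2)*(-202 + 116)/116) = sqrt(-29038 + (1/2)*(1/116)*(-86)) = sqrt(-29038 - 43/116) = sqrt(-3368451/116) = I*sqrt(97685079)/58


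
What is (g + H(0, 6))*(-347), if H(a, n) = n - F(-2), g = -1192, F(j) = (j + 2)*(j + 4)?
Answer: 411542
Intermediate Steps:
F(j) = (2 + j)*(4 + j)
H(a, n) = n (H(a, n) = n - (8 + (-2)² + 6*(-2)) = n - (8 + 4 - 12) = n - 1*0 = n + 0 = n)
(g + H(0, 6))*(-347) = (-1192 + 6)*(-347) = -1186*(-347) = 411542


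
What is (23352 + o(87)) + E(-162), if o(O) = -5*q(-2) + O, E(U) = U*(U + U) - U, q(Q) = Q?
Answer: 76099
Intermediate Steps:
E(U) = -U + 2*U² (E(U) = U*(2*U) - U = 2*U² - U = -U + 2*U²)
o(O) = 10 + O (o(O) = -5*(-2) + O = 10 + O)
(23352 + o(87)) + E(-162) = (23352 + (10 + 87)) - 162*(-1 + 2*(-162)) = (23352 + 97) - 162*(-1 - 324) = 23449 - 162*(-325) = 23449 + 52650 = 76099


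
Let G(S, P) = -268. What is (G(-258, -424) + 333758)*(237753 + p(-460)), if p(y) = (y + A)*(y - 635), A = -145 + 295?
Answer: 192491428470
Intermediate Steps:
A = 150
p(y) = (-635 + y)*(150 + y) (p(y) = (y + 150)*(y - 635) = (150 + y)*(-635 + y) = (-635 + y)*(150 + y))
(G(-258, -424) + 333758)*(237753 + p(-460)) = (-268 + 333758)*(237753 + (-95250 + (-460)**2 - 485*(-460))) = 333490*(237753 + (-95250 + 211600 + 223100)) = 333490*(237753 + 339450) = 333490*577203 = 192491428470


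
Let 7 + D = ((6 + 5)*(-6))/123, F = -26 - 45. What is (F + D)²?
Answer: 10368400/1681 ≈ 6168.0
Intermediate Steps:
F = -71
D = -309/41 (D = -7 + ((6 + 5)*(-6))/123 = -7 + (11*(-6))*(1/123) = -7 - 66*1/123 = -7 - 22/41 = -309/41 ≈ -7.5366)
(F + D)² = (-71 - 309/41)² = (-3220/41)² = 10368400/1681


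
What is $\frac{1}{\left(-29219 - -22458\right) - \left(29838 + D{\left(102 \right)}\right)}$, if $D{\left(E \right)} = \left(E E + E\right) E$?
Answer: $- \frac{1}{1108211} \approx -9.0236 \cdot 10^{-7}$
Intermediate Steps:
$D{\left(E \right)} = E \left(E + E^{2}\right)$ ($D{\left(E \right)} = \left(E^{2} + E\right) E = \left(E + E^{2}\right) E = E \left(E + E^{2}\right)$)
$\frac{1}{\left(-29219 - -22458\right) - \left(29838 + D{\left(102 \right)}\right)} = \frac{1}{\left(-29219 - -22458\right) - \left(29838 + 102^{2} \left(1 + 102\right)\right)} = \frac{1}{\left(-29219 + 22458\right) - \left(29838 + 10404 \cdot 103\right)} = \frac{1}{-6761 - 1101450} = \frac{1}{-1108211} = - \frac{1}{1108211}$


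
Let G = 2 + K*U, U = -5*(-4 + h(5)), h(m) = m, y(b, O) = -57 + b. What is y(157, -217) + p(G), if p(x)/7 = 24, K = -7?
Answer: 268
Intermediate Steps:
U = -5 (U = -5*(-4 + 5) = -5*1 = -5)
G = 37 (G = 2 - 7*(-5) = 2 + 35 = 37)
p(x) = 168 (p(x) = 7*24 = 168)
y(157, -217) + p(G) = (-57 + 157) + 168 = 100 + 168 = 268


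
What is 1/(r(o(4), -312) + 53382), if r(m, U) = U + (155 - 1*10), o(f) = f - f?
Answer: 1/53215 ≈ 1.8792e-5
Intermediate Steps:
o(f) = 0
r(m, U) = 145 + U (r(m, U) = U + (155 - 10) = U + 145 = 145 + U)
1/(r(o(4), -312) + 53382) = 1/((145 - 312) + 53382) = 1/(-167 + 53382) = 1/53215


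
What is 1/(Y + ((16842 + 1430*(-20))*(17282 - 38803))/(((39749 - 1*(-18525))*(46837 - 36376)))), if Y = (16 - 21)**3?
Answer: -304802157/37973747666 ≈ -0.0080267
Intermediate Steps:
Y = -125 (Y = (-5)**3 = -125)
1/(Y + ((16842 + 1430*(-20))*(17282 - 38803))/(((39749 - 1*(-18525))*(46837 - 36376)))) = 1/(-125 + ((16842 + 1430*(-20))*(17282 - 38803))/(((39749 - 1*(-18525))*(46837 - 36376)))) = 1/(-125 + ((16842 - 28600)*(-21521))/(((39749 + 18525)*10461))) = 1/(-125 + (-11758*(-21521))/((58274*10461))) = 1/(-125 + 253043918/609604314) = 1/(-125 + 253043918*(1/609604314)) = 1/(-125 + 126521959/304802157) = 1/(-37973747666/304802157) = -304802157/37973747666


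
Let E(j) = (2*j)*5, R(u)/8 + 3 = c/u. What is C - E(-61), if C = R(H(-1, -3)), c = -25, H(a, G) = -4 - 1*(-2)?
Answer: 686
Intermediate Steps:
H(a, G) = -2 (H(a, G) = -4 + 2 = -2)
R(u) = -24 - 200/u (R(u) = -24 + 8*(-25/u) = -24 - 200/u)
E(j) = 10*j
C = 76 (C = -24 - 200/(-2) = -24 - 200*(-½) = -24 + 100 = 76)
C - E(-61) = 76 - 10*(-61) = 76 - 1*(-610) = 76 + 610 = 686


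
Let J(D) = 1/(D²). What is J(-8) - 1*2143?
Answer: -137151/64 ≈ -2143.0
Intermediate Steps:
J(D) = D⁻²
J(-8) - 1*2143 = (-8)⁻² - 1*2143 = 1/64 - 2143 = -137151/64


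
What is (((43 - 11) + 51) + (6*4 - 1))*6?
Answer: 636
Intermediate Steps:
(((43 - 11) + 51) + (6*4 - 1))*6 = ((32 + 51) + (24 - 1))*6 = (83 + 23)*6 = 106*6 = 636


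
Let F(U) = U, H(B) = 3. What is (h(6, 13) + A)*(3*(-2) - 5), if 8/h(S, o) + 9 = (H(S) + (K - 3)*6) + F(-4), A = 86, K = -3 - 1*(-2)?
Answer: -16038/17 ≈ -943.41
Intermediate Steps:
K = -1 (K = -3 + 2 = -1)
h(S, o) = -4/17 (h(S, o) = 8/(-9 + ((3 + (-1 - 3)*6) - 4)) = 8/(-9 + ((3 - 4*6) - 4)) = 8/(-9 + ((3 - 24) - 4)) = 8/(-9 + (-21 - 4)) = 8/(-9 - 25) = 8/(-34) = 8*(-1/34) = -4/17)
(h(6, 13) + A)*(3*(-2) - 5) = (-4/17 + 86)*(3*(-2) - 5) = 1458*(-6 - 5)/17 = (1458/17)*(-11) = -16038/17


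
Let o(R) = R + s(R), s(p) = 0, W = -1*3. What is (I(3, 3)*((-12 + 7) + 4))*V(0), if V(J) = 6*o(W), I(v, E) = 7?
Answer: 126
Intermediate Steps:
W = -3
o(R) = R (o(R) = R + 0 = R)
V(J) = -18 (V(J) = 6*(-3) = -18)
(I(3, 3)*((-12 + 7) + 4))*V(0) = (7*((-12 + 7) + 4))*(-18) = (7*(-5 + 4))*(-18) = (7*(-1))*(-18) = -7*(-18) = 126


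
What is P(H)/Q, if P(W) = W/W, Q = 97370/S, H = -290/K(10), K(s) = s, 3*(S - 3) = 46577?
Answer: 23293/146055 ≈ 0.15948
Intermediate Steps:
S = 46586/3 (S = 3 + (1/3)*46577 = 3 + 46577/3 = 46586/3 ≈ 15529.)
H = -29 (H = -290/10 = -1*29 = -29)
Q = 146055/23293 (Q = 97370/(46586/3) = 97370*(3/46586) = 146055/23293 ≈ 6.2703)
P(W) = 1
P(H)/Q = 1/(146055/23293) = 1*(23293/146055) = 23293/146055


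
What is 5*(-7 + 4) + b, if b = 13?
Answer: -2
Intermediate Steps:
5*(-7 + 4) + b = 5*(-7 + 4) + 13 = 5*(-3) + 13 = -15 + 13 = -2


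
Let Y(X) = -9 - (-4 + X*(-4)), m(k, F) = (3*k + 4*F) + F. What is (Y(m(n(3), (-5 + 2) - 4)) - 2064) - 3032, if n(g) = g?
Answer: -5205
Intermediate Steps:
m(k, F) = 3*k + 5*F
Y(X) = -5 + 4*X (Y(X) = -9 - (-4 - 4*X) = -9 + (4 + 4*X) = -5 + 4*X)
(Y(m(n(3), (-5 + 2) - 4)) - 2064) - 3032 = ((-5 + 4*(3*3 + 5*((-5 + 2) - 4))) - 2064) - 3032 = ((-5 + 4*(9 + 5*(-3 - 4))) - 2064) - 3032 = ((-5 + 4*(9 + 5*(-7))) - 2064) - 3032 = ((-5 + 4*(9 - 35)) - 2064) - 3032 = ((-5 + 4*(-26)) - 2064) - 3032 = ((-5 - 104) - 2064) - 3032 = (-109 - 2064) - 3032 = -2173 - 3032 = -5205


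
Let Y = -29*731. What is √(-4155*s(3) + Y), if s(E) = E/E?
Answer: I*√25354 ≈ 159.23*I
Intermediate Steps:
s(E) = 1
Y = -21199
√(-4155*s(3) + Y) = √(-4155*1 - 21199) = √(-4155 - 21199) = √(-25354) = I*√25354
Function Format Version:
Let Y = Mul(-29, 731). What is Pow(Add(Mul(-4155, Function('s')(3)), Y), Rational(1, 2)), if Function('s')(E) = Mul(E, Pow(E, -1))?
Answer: Mul(I, Pow(25354, Rational(1, 2))) ≈ Mul(159.23, I)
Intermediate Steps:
Function('s')(E) = 1
Y = -21199
Pow(Add(Mul(-4155, Function('s')(3)), Y), Rational(1, 2)) = Pow(Add(Mul(-4155, 1), -21199), Rational(1, 2)) = Pow(Add(-4155, -21199), Rational(1, 2)) = Pow(-25354, Rational(1, 2)) = Mul(I, Pow(25354, Rational(1, 2)))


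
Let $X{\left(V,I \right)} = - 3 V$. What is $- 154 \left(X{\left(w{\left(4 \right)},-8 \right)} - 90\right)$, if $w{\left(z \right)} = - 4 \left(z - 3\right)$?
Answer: $12012$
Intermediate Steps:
$w{\left(z \right)} = 12 - 4 z$ ($w{\left(z \right)} = - 4 \left(-3 + z\right) = 12 - 4 z$)
$- 154 \left(X{\left(w{\left(4 \right)},-8 \right)} - 90\right) = - 154 \left(- 3 \left(12 - 16\right) - 90\right) = - 154 \left(\left(-3\right) \left(-4\right) - 90\right) = - 154 \left(12 - 90\right) = \left(-154\right) \left(-78\right) = 12012$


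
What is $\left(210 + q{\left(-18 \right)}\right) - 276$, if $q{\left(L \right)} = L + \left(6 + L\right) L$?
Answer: $132$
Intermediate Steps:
$q{\left(L \right)} = L + L \left(6 + L\right)$
$\left(210 + q{\left(-18 \right)}\right) - 276 = \left(210 - 18 \left(7 - 18\right)\right) - 276 = \left(210 - -198\right) - 276 = \left(210 + 198\right) - 276 = 408 - 276 = 132$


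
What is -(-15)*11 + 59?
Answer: 224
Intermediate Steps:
-(-15)*11 + 59 = -5*(-33) + 59 = 165 + 59 = 224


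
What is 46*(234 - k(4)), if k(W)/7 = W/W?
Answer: 10442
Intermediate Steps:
k(W) = 7 (k(W) = 7*(W/W) = 7*1 = 7)
46*(234 - k(4)) = 46*(234 - 1*7) = 46*(234 - 7) = 46*227 = 10442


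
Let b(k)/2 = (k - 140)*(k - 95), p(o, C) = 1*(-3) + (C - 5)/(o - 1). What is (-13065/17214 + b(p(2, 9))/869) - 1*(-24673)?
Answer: 123173683627/4986322 ≈ 24702.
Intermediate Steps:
p(o, C) = -3 + (-5 + C)/(-1 + o)
b(k) = 2*(-140 + k)*(-95 + k) (b(k) = 2*((k - 140)*(k - 95)) = 2*((-140 + k)*(-95 + k)) = 2*(-140 + k)*(-95 + k))
(-13065/17214 + b(p(2, 9))/869) - 1*(-24673) = (-13065/17214 + (26600 - 470*(-2 + 9 - 3*2)/(-1 + 2) + 2*((-2 + 9 - 3*2)/(-1 + 2))**2)/869) - 1*(-24673) = (-13065*1/17214 + (26600 - 470*(-2 + 9 - 6)/1 + 2*((-2 + 9 - 6)/1)**2)*(1/869)) + 24673 = (-4355/5738 + (26600 - 470 + 2*(1*1)**2)*(1/869)) + 24673 = (-4355/5738 + (26600 - 470*1 + 2*1**2)*(1/869)) + 24673 = (-4355/5738 + (26600 - 470 + 2*1)*(1/869)) + 24673 = (-4355/5738 + (26600 - 470 + 2)*(1/869)) + 24673 = (-4355/5738 + 26132*(1/869)) + 24673 = (-4355/5738 + 26132/869) + 24673 = 146160921/4986322 + 24673 = 123173683627/4986322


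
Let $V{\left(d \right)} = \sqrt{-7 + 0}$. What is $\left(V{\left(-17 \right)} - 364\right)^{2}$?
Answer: $\left(364 - i \sqrt{7}\right)^{2} \approx 1.3249 \cdot 10^{5} - 1926.0 i$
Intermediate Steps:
$V{\left(d \right)} = i \sqrt{7}$ ($V{\left(d \right)} = \sqrt{-7} = i \sqrt{7}$)
$\left(V{\left(-17 \right)} - 364\right)^{2} = \left(i \sqrt{7} - 364\right)^{2} = \left(-364 + i \sqrt{7}\right)^{2}$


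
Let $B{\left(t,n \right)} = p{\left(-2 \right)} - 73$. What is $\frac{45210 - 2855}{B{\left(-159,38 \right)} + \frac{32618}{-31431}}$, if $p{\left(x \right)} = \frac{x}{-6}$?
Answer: $- \frac{1331260005}{2316604} \approx -574.66$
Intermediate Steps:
$p{\left(x \right)} = - \frac{x}{6}$ ($p{\left(x \right)} = x \left(- \frac{1}{6}\right) = - \frac{x}{6}$)
$B{\left(t,n \right)} = - \frac{218}{3}$ ($B{\left(t,n \right)} = \left(- \frac{1}{6}\right) \left(-2\right) - 73 = \frac{1}{3} - 73 = - \frac{218}{3}$)
$\frac{45210 - 2855}{B{\left(-159,38 \right)} + \frac{32618}{-31431}} = \frac{45210 - 2855}{- \frac{218}{3} + \frac{32618}{-31431}} = \frac{42355}{- \frac{218}{3} + 32618 \left(- \frac{1}{31431}\right)} = \frac{42355}{- \frac{218}{3} - \frac{32618}{31431}} = \frac{42355}{- \frac{2316604}{31431}} = 42355 \left(- \frac{31431}{2316604}\right) = - \frac{1331260005}{2316604}$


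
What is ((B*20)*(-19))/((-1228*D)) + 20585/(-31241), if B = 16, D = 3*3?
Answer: -9390035/86318883 ≈ -0.10878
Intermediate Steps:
D = 9
((B*20)*(-19))/((-1228*D)) + 20585/(-31241) = ((16*20)*(-19))/((-1228*9)) + 20585/(-31241) = (320*(-19))/(-11052) + 20585*(-1/31241) = -6080*(-1/11052) - 20585/31241 = 1520/2763 - 20585/31241 = -9390035/86318883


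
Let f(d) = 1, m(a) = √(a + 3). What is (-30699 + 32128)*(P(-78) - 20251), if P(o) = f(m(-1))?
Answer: -28937250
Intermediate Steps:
m(a) = √(3 + a)
P(o) = 1
(-30699 + 32128)*(P(-78) - 20251) = (-30699 + 32128)*(1 - 20251) = 1429*(-20250) = -28937250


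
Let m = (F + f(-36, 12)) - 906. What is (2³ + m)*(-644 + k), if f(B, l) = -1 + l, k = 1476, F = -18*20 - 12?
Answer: -1047488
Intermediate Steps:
F = -372 (F = -360 - 12 = -372)
m = -1267 (m = (-372 + (-1 + 12)) - 906 = (-372 + 11) - 906 = -361 - 906 = -1267)
(2³ + m)*(-644 + k) = (2³ - 1267)*(-644 + 1476) = (8 - 1267)*832 = -1259*832 = -1047488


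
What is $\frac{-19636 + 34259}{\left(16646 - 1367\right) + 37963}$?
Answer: $\frac{2089}{7606} \approx 0.27465$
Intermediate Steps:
$\frac{-19636 + 34259}{\left(16646 - 1367\right) + 37963} = \frac{14623}{\left(16646 - 1367\right) + 37963} = \frac{14623}{15279 + 37963} = \frac{14623}{53242} = 14623 \cdot \frac{1}{53242} = \frac{2089}{7606}$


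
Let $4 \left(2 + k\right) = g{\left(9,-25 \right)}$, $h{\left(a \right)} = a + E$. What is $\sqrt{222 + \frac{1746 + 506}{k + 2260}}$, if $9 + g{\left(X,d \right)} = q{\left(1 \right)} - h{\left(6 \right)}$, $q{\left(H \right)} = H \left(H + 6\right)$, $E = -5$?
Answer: $\frac{\sqrt{18179403934}}{9029} \approx 14.933$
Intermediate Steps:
$h{\left(a \right)} = -5 + a$ ($h{\left(a \right)} = a - 5 = -5 + a$)
$q{\left(H \right)} = H \left(6 + H\right)$
$g{\left(X,d \right)} = -3$ ($g{\left(X,d \right)} = -9 + \left(1 \left(6 + 1\right) - \left(-5 + 6\right)\right) = -9 + \left(1 \cdot 7 - 1\right) = -9 + \left(7 - 1\right) = -9 + 6 = -3$)
$k = - \frac{11}{4}$ ($k = -2 + \frac{1}{4} \left(-3\right) = -2 - \frac{3}{4} = - \frac{11}{4} \approx -2.75$)
$\sqrt{222 + \frac{1746 + 506}{k + 2260}} = \sqrt{222 + \frac{1746 + 506}{- \frac{11}{4} + 2260}} = \sqrt{222 + \frac{2252}{\frac{9029}{4}}} = \sqrt{222 + 2252 \cdot \frac{4}{9029}} = \sqrt{222 + \frac{9008}{9029}} = \sqrt{\frac{2013446}{9029}} = \frac{\sqrt{18179403934}}{9029}$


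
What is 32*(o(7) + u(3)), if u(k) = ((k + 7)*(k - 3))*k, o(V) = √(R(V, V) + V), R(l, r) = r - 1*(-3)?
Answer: 32*√17 ≈ 131.94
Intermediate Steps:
R(l, r) = 3 + r (R(l, r) = r + 3 = 3 + r)
o(V) = √(3 + 2*V) (o(V) = √((3 + V) + V) = √(3 + 2*V))
u(k) = k*(-3 + k)*(7 + k) (u(k) = ((7 + k)*(-3 + k))*k = ((-3 + k)*(7 + k))*k = k*(-3 + k)*(7 + k))
32*(o(7) + u(3)) = 32*(√(3 + 2*7) + 3*(-21 + 3² + 4*3)) = 32*(√(3 + 14) + 3*(-21 + 9 + 12)) = 32*(√17 + 3*0) = 32*(√17 + 0) = 32*√17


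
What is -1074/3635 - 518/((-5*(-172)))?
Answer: -280657/312610 ≈ -0.89779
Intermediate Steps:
-1074/3635 - 518/((-5*(-172))) = -1074*1/3635 - 518/860 = -1074/3635 - 518*1/860 = -1074/3635 - 259/430 = -280657/312610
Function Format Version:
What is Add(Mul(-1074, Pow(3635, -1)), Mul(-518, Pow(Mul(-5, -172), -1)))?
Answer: Rational(-280657, 312610) ≈ -0.89779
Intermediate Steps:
Add(Mul(-1074, Pow(3635, -1)), Mul(-518, Pow(Mul(-5, -172), -1))) = Add(Mul(-1074, Rational(1, 3635)), Mul(-518, Pow(860, -1))) = Add(Rational(-1074, 3635), Mul(-518, Rational(1, 860))) = Add(Rational(-1074, 3635), Rational(-259, 430)) = Rational(-280657, 312610)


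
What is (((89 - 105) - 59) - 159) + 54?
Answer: -180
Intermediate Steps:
(((89 - 105) - 59) - 159) + 54 = ((-16 - 59) - 159) + 54 = (-75 - 159) + 54 = -234 + 54 = -180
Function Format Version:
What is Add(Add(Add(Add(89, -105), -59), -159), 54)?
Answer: -180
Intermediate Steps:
Add(Add(Add(Add(89, -105), -59), -159), 54) = Add(Add(Add(-16, -59), -159), 54) = Add(Add(-75, -159), 54) = Add(-234, 54) = -180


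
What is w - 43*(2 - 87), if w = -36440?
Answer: -32785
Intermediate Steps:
w - 43*(2 - 87) = -36440 - 43*(2 - 87) = -36440 - 43*(-85) = -36440 - 1*(-3655) = -36440 + 3655 = -32785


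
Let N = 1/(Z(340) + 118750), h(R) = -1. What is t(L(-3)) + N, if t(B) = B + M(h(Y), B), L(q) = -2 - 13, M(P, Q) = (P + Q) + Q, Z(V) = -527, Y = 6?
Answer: -5438257/118223 ≈ -46.000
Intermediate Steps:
M(P, Q) = P + 2*Q
L(q) = -15
t(B) = -1 + 3*B (t(B) = B + (-1 + 2*B) = -1 + 3*B)
N = 1/118223 (N = 1/(-527 + 118750) = 1/118223 ≈ 8.4586e-6)
t(L(-3)) + N = (-1 + 3*(-15)) + 1/118223 = (-1 - 45) + 1/118223 = -46 + 1/118223 = -5438257/118223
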